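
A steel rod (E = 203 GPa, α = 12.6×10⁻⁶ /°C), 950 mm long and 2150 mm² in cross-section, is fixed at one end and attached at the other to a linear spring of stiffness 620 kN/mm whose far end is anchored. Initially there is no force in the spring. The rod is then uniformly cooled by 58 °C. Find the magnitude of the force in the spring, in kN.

The unrestrained thermal change is αΔT L = 12.6×10⁻⁶ × 58 × 950 = 0.6943 mm.
Let P be the tensile force in the spring. The rod extends elastically by PL/(AE) and the spring stretches by P/k; together these equal δ_free.
P [ L/(AE) + 1/k ] = δ_free → P [ 950/(2150×203×10³) + 1/(620×10³) ] = 0.6943.
P = 0.6943 / 3.79×10⁻⁶ = 183200 N.

P ≈ 183 kN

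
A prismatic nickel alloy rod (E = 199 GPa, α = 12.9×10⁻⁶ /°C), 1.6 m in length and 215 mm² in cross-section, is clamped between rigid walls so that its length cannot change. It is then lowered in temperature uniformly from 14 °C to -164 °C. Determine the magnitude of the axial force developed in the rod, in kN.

Full restraint means ε = 0, so the stress is σ = EαΔT = 199×10³ × 12.9×10⁻⁶ × 178 = 456.9 MPa.
P = AEαΔT = 215 × 199×10³ × 12.9×10⁻⁶ × 178 = 98.24 kN (tensile).

P ≈ 98.2 kN (tensile)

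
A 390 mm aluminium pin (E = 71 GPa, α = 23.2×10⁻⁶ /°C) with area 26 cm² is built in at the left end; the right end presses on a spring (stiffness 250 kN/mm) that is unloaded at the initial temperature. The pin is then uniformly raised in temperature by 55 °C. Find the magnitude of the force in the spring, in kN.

P ≈ 81.4 kN

If the spring were absent the pin would lengthen by αΔT L = 23.2×10⁻⁶ × 55 × 390 = 0.4976 mm.
Let P be the compressive force at the spring. The pin shortens elastically by PL/(AE) and the spring compresses by P/k; together these equal δ_free.
So P = δ_free / [L/(AE) + 1/k] = 0.4976 / [ 390/(2600×71×10³) + 1/(250×10³) ].
P = 0.4976 / 6.113×10⁻⁶ = 81410 N.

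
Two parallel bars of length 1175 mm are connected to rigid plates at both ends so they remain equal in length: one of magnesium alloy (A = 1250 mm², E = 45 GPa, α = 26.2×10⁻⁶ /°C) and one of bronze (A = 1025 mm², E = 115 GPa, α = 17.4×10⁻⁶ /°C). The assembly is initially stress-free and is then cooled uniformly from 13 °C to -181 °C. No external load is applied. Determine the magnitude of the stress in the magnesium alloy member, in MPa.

σ ≈ 52 MPa (tensile)

Both members must finish at the same length. With the larger α, the magnesium alloy tends to over-contract; the plates restrain it, putting the magnesium alloy in tension and the bronze in compression. With no external load the two internal forces are equal and opposite, magnitude P.
Setting the final lengths equal and cancelling L: (α₁ − α₂)ΔT = P/(A₁E₁) + P/(A₂E₂).
|α₁ − α₂|·ΔT = 8.8×10⁻⁶ × 194 = 0.001707.
1/(A₁E₁) + 1/(A₂E₂) = 1/(1250×45×10³) + 1/(1025×115×10³) = 2.626×10⁻⁸ N⁻¹.
P = 0.001707 / 2.626×10⁻⁸ = 65010 N = 65.01 kN.
σ_{magnesium alloy} = P/A₁ = 65010/1250 = 52.01 MPa, tensile.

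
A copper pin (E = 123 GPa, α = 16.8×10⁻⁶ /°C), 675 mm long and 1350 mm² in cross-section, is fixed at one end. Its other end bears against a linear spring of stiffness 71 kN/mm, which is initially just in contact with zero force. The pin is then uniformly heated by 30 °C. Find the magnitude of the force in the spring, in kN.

Free thermal expansion: δ_free = αΔT L = 16.8×10⁻⁶ × 30 × 675 = 0.3402 mm.
Let P be the compressive force at the spring. The pin shortens elastically by PL/(AE) and the spring compresses by P/k; together these equal δ_free.
P [ L/(AE) + 1/k ] = δ_free → P [ 675/(1350×123×10³) + 1/(71×10³) ] = 0.3402.
P = 0.3402 / 1.815×10⁻⁵ = 18740 N.

P ≈ 18.7 kN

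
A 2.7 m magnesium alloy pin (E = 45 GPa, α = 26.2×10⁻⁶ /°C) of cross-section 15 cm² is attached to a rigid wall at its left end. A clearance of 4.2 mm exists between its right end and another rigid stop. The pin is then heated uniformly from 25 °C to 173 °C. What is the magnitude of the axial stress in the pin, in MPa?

Unrestrained expansion: δ_free = αΔT L = 26.2×10⁻⁶ × 148 × 2700 = 10.47 mm.
This exceeds the 4.2 mm gap, so the wall pushes back. The portion of expansion that must be recovered elastically is δ_free − gap = 10.47 − 4.2 = 6.27 mm.
That suppressed elongation corresponds to σ = E·Δ/L = 45×10³ × 6.27/2700 = 104.5 MPa.

σ ≈ 104 MPa (compressive)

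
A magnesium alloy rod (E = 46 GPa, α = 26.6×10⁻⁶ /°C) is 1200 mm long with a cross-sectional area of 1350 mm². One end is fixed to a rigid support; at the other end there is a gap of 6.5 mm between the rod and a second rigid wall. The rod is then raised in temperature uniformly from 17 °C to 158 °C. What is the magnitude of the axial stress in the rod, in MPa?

σ ≈ 0 MPa

Unrestrained expansion: δ_free = αΔT L = 26.6×10⁻⁶ × 141 × 1200 = 4.501 mm.
This is smaller than the 6.5 mm clearance, so the rod expands freely without reaching the stop — the stress is zero.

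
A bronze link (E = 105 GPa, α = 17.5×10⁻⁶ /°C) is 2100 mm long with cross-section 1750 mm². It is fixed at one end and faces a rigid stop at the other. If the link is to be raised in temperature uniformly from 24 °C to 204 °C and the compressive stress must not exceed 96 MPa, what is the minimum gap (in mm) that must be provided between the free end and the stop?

With no wall the link would lengthen by αΔT L = 17.5×10⁻⁶ × 180 × 2100 = 6.615 mm.
At the allowable stress the elastic shortening the wall may impose is σL/E = 96 × 2100 / (105×10³) = 1.92 mm.
So the gap has to take up the difference, g_min = δ_free − σL/E = 6.615 − 1.92 = 4.695 mm.

g ≈ 4.69 mm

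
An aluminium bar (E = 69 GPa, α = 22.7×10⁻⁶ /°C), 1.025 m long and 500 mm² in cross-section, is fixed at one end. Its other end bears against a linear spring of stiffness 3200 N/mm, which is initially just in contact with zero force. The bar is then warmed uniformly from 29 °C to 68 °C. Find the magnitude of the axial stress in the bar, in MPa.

If the spring were absent the bar would lengthen by αΔT L = 22.7×10⁻⁶ × 39 × 1025 = 0.9074 mm.
Let P be the compressive force at the spring. The bar shortens elastically by PL/(AE) and the spring compresses by P/k; together these equal δ_free.
P [ L/(AE) + 1/k ] = δ_free → P [ 1025/(500×69×10³) + 1/(3200) ] = 0.9074.
P = 0.9074 / 0.0003422 = 2652 N.
σ = P/A = 2652/500 = 5.303 MPa.

σ ≈ 5.3 MPa (compressive)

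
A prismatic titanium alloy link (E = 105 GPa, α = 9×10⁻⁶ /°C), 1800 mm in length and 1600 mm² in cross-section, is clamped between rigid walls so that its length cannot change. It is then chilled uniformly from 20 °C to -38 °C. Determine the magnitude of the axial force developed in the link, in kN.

The ends cannot move, so σ = EαΔT = 105×10³ × 9×10⁻⁶ × 58 = 54.81 MPa.
Then P = σA = 54.81 × 1600 mm² = 87.7 kN, tensile.

P ≈ 87.7 kN (tensile)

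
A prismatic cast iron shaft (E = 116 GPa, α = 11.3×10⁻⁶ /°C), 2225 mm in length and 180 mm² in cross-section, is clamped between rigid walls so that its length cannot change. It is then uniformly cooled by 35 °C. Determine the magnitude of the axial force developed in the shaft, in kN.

With zero net strain, σ = E·αΔT = 116 GPa × 11.3×10⁻⁶ × 35 = 45.88 MPa.
Axial force P = σA = 45.88 × 180 = 8258 N = 8.258 kN, tensile.

P ≈ 8.26 kN (tensile)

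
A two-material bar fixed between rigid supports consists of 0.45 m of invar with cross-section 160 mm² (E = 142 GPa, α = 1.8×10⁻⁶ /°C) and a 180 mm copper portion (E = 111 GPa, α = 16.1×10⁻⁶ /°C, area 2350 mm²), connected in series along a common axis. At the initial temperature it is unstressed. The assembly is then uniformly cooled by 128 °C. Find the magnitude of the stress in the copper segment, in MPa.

Free thermal contraction of the whole bar: Σ αᵢΔT Lᵢ = 1.8×10⁻⁶×128×450 + 16.1×10⁻⁶×128×180 = 0.4746 mm.
The rigid supports impose zero overall length change; the single axial force P common to all segments must satisfy P Σ Lᵢ/(AᵢEᵢ) = δ_free.
The series flexibility is Σ Lᵢ/(AᵢEᵢ) = 450/(160×142×10³) + 180/(2350×111×10³) = 2.05×10⁻⁵ mm/N.
Hence P = δ_free / Σ(L/AE) = 0.4746/2.05×10⁻⁵ = 23.16 kN (tensile).
σ_{copper} = P / A = 23160 / 2350 = 9.854 MPa.

σ ≈ 9.85 MPa (tensile)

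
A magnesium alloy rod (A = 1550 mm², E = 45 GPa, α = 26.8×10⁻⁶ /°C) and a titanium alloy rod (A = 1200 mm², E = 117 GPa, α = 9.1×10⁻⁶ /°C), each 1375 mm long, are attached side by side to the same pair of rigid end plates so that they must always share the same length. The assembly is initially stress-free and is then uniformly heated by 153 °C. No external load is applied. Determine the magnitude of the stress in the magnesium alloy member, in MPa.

σ ≈ 81.4 MPa (compressive)

The magnesium alloy has the larger α, so on heating it would change length more than the titanium alloy if both were free. The rigid plates force a common final length, so the magnesium alloy is put into compression and the titanium alloy into tension, with equal and opposite forces P (no external load).
Equating the net (thermal + elastic) strains gives |α₁ − α₂|·ΔT = P·[1/(A₁E₁) + 1/(A₂E₂)].
|α₁ − α₂|·ΔT = 17.7×10⁻⁶ × 153 = 0.002708.
1/(A₁E₁) + 1/(A₂E₂) = 1/(1550×45×10³) + 1/(1200×117×10³) = 2.146×10⁻⁸ N⁻¹.
P = 0.002708 / 2.146×10⁻⁸ = 126200 N = 126.2 kN.
σ_{magnesium alloy} = P/A₁ = 126200/1550 = 81.42 MPa, compressive.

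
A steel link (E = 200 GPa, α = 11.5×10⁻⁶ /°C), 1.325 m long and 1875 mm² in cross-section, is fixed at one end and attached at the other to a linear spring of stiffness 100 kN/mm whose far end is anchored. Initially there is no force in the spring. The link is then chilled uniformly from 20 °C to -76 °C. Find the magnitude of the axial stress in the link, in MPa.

Free thermal contraction: δ_free = αΔT L = 11.5×10⁻⁶ × 96 × 1325 = 1.463 mm.
Let P be the tensile force in the spring. The link extends elastically by PL/(AE) and the spring stretches by P/k; together these equal δ_free.
So P = δ_free / [L/(AE) + 1/k] = 1.463 / [ 1325/(1875×200×10³) + 1/(100×10³) ].
P = 1.463 / 1.353×10⁻⁵ = 108100 N.
σ = P/A = 108100/1875 = 57.65 MPa.

σ ≈ 57.6 MPa (tensile)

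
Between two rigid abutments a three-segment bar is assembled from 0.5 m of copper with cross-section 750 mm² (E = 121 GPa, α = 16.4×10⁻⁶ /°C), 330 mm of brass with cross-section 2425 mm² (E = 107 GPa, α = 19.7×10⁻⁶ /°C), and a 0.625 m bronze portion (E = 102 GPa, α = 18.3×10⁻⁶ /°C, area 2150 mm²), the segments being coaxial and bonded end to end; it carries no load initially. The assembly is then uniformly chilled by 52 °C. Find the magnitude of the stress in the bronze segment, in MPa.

With the walls removed the bar would change length by δ_free = Σ αᵢΔT Lᵢ = 16.4×10⁻⁶×52×500 + 19.7×10⁻⁶×52×330 + 18.3×10⁻⁶×52×625 = 1.359 mm.
The rigid supports impose zero overall length change; the single axial force P common to all segments must satisfy P Σ Lᵢ/(AᵢEᵢ) = δ_free.
The series flexibility is Σ Lᵢ/(AᵢEᵢ) = 500/(750×121×10³) + 330/(2425×107×10³) + 625/(2150×102×10³) = 9.631×10⁻⁶ mm/N.
So P = 1.359 / 9.631×10⁻⁶ = 141.1 kN, tensile.
σ_{bronze} = P / A = 141100 / 2150 = 65.64 MPa.

σ ≈ 65.6 MPa (tensile)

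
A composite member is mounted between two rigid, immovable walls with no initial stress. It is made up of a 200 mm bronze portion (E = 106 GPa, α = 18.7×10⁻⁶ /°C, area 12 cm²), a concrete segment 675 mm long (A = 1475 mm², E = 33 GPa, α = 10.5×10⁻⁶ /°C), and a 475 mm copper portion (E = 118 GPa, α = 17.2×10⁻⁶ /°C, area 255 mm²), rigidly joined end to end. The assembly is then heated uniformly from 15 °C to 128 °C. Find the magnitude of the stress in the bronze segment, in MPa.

σ ≈ 57.3 MPa (compressive)

With the walls removed the bar would change length by δ_free = Σ αᵢΔT Lᵢ = 18.7×10⁻⁶×113×200 + 10.5×10⁻⁶×113×675 + 17.2×10⁻⁶×113×475 = 2.147 mm.
The walls prevent any net length change, so an axial force P (same in every segment) develops. Compatibility: P · Σ Lᵢ/(AᵢEᵢ) = δ_free.
Σ Lᵢ/(AᵢEᵢ) = 200/(1200×106×10³) + 675/(1475×33×10³) + 475/(255×118×10³) = 3.123×10⁻⁵ mm/N.
Hence P = δ_free / Σ(L/AE) = 2.147/3.123×10⁻⁵ = 68.75 kN (compressive).
σ_{bronze} = P / A = 68750 / 1200 = 57.29 MPa.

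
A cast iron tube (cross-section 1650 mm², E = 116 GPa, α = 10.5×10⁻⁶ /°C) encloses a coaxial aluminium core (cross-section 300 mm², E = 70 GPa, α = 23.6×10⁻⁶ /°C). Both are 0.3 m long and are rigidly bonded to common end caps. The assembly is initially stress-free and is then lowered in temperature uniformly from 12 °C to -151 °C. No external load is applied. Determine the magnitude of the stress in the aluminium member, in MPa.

Equilibrium of a rigid end plate with no external load gives equal and opposite internal forces ±P in the two members. Since α_{aluminium} > α_{cast iron}, cooling drives the aluminium into tension and the cast iron into compression.
Equating the net (thermal + elastic) strains gives |α₁ − α₂|·ΔT = P·[1/(A₁E₁) + 1/(A₂E₂)].
|α₁ − α₂|·ΔT = 13.1×10⁻⁶ × 163 = 0.002135.
1/(A₁E₁) + 1/(A₂E₂) = 1/(1650×116×10³) + 1/(300×70×10³) = 5.284×10⁻⁸ N⁻¹.
P = 0.002135 / 5.284×10⁻⁸ = 40410 N = 40.41 kN.
σ_{aluminium} = P/A₂ = 40410/300 = 134.7 MPa, tensile.

σ ≈ 135 MPa (tensile)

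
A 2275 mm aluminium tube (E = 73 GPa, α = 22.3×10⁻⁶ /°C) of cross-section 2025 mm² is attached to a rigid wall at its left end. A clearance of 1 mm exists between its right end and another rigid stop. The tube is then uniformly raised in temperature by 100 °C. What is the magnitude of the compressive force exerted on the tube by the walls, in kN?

If the wall were absent the tube would grow by αΔT L = 22.3×10⁻⁶ × 100 × 2275 = 5.073 mm.
The gap closes (δ_free > 1 mm) and the wall then resists a further 5.073 − 1 = 4.073 mm of expansion.
Compatibility: PL/(AE) = 4.073 mm, so σ = P/A = E × (4.073/2275) = 130.7 MPa.
Force on the wall = σA = 130.7 × 2025 mm² = 264.7 kN.

P ≈ 265 kN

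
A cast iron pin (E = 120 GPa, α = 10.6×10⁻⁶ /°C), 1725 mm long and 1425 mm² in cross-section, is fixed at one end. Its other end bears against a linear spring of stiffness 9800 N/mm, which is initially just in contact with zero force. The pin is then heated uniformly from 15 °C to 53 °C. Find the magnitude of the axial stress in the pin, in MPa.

σ ≈ 4.35 MPa (compressive)

If the spring were absent the pin would lengthen by αΔT L = 10.6×10⁻⁶ × 38 × 1725 = 0.6948 mm.
With a force P in the spring, the elastic change of the pin is PL/(AE) and that of the spring is P/k; compatibility requires their sum to equal δ_free.
So P = δ_free / [L/(AE) + 1/k] = 0.6948 / [ 1725/(1425×120×10³) + 1/(9800) ].
P = 0.6948 / 0.0001121 = 6197 N.
σ = P/A = 6197/1425 = 4.349 MPa.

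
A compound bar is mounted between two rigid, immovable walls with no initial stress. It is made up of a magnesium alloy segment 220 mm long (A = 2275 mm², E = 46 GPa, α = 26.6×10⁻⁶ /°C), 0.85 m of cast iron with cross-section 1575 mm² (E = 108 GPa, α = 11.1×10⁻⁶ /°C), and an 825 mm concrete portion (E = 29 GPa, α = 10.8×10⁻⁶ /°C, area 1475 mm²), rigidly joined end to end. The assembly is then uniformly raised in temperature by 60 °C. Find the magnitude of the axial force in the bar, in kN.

P ≈ 55 kN (compressive)

If the supports were absent, the total length change would be Σ αᵢΔT Lᵢ = 26.6×10⁻⁶×60×220 + 11.1×10⁻⁶×60×850 + 10.8×10⁻⁶×60×825 = 1.452 mm.
The walls prevent any net length change, so an axial force P (same in every segment) develops. Compatibility: P · Σ Lᵢ/(AᵢEᵢ) = δ_free.
Σ Lᵢ/(AᵢEᵢ) = 220/(2275×46×10³) + 850/(1575×108×10³) + 825/(1475×29×10³) = 2.639×10⁻⁵ mm/N.
Hence P = δ_free / Σ(L/AE) = 1.452/2.639×10⁻⁵ = 55.02 kN (compressive).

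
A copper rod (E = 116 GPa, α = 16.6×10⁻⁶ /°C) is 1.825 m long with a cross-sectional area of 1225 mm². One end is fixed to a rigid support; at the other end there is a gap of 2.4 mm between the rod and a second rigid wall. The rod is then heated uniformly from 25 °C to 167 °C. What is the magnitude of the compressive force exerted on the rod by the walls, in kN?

Unrestrained expansion: δ_free = αΔT L = 16.6×10⁻⁶ × 142 × 1825 = 4.302 mm.
This exceeds the 2.4 mm gap, so the wall pushes back. The portion of expansion that must be recovered elastically is δ_free − gap = 4.302 − 2.4 = 1.902 mm.
Compatibility: PL/(AE) = 1.902 mm, so σ = P/A = E × (1.902/1825) = 120.9 MPa.
Force on the wall = σA = 120.9 × 1225 mm² = 148.1 kN.

P ≈ 148 kN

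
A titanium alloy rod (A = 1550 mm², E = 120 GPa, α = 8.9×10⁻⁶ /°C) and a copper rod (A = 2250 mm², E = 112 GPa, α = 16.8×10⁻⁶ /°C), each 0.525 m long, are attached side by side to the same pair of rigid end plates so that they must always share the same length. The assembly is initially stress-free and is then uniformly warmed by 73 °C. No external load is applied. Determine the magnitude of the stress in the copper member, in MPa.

Equilibrium of a rigid end plate with no external load gives equal and opposite internal forces ±P in the two members. Since α_{copper} > α_{titanium alloy}, heating drives the copper into compression and the titanium alloy into tension.
Equating the net (thermal + elastic) strains gives |α₁ − α₂|·ΔT = P·[1/(A₁E₁) + 1/(A₂E₂)].
|α₁ − α₂|·ΔT = 7.9×10⁻⁶ × 73 = 0.0005767.
1/(A₁E₁) + 1/(A₂E₂) = 1/(1550×120×10³) + 1/(2250×112×10³) = 9.345×10⁻⁹ N⁻¹.
P = 0.0005767 / 9.345×10⁻⁹ = 61710 N = 61.71 kN.
σ_{copper} = P/A₂ = 61710/2250 = 27.43 MPa, compressive.

σ ≈ 27.4 MPa (compressive)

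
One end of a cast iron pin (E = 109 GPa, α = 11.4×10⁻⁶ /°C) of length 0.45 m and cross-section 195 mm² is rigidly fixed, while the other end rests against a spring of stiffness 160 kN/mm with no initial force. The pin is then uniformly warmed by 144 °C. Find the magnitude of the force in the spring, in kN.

Free thermal expansion: δ_free = αΔT L = 11.4×10⁻⁶ × 144 × 450 = 0.7387 mm.
Let P be the compressive force at the spring. The pin shortens elastically by PL/(AE) and the spring compresses by P/k; together these equal δ_free.
So P = δ_free / [L/(AE) + 1/k] = 0.7387 / [ 450/(195×109×10³) + 1/(160×10³) ].
P = 0.7387 / 2.742×10⁻⁵ = 26940 N.

P ≈ 26.9 kN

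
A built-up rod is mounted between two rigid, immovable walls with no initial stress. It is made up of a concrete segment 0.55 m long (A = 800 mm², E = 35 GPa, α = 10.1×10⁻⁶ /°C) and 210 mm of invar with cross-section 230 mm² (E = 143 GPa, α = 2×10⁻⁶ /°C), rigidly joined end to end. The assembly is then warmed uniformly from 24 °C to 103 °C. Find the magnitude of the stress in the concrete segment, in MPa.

σ ≈ 22.7 MPa (compressive)

With the walls removed the bar would change length by δ_free = Σ αᵢΔT Lᵢ = 10.1×10⁻⁶×79×550 + 2×10⁻⁶×79×210 = 0.472 mm.
The walls prevent any net length change, so an axial force P (same in every segment) develops. Compatibility: P · Σ Lᵢ/(AᵢEᵢ) = δ_free.
Σ Lᵢ/(AᵢEᵢ) = 550/(800×35×10³) + 210/(230×143×10³) = 2.603×10⁻⁵ mm/N.
P = 0.472 / 2.603×10⁻⁵ = 18140 N = 18.14 kN, compressive.
σ_{concrete} = P / A = 18140 / 800 = 22.67 MPa.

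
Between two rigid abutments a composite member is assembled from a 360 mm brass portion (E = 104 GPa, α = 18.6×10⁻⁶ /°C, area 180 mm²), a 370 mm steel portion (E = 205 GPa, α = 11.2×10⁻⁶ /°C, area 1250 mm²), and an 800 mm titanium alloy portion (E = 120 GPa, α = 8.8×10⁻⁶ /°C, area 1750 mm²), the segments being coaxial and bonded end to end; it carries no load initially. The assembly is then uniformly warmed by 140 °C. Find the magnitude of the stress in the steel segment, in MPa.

If the supports were absent, the total length change would be Σ αᵢΔT Lᵢ = 18.6×10⁻⁶×140×360 + 11.2×10⁻⁶×140×370 + 8.8×10⁻⁶×140×800 = 2.503 mm.
The rigid supports impose zero overall length change; the single axial force P common to all segments must satisfy P Σ Lᵢ/(AᵢEᵢ) = δ_free.
Σ Lᵢ/(AᵢEᵢ) = 360/(180×104×10³) + 370/(1250×205×10³) + 800/(1750×120×10³) = 2.448×10⁻⁵ mm/N.
Hence P = δ_free / Σ(L/AE) = 2.503/2.448×10⁻⁵ = 102.2 kN (compressive).
σ_{steel} = P / A = 102200 / 1250 = 81.79 MPa.

σ ≈ 81.8 MPa (compressive)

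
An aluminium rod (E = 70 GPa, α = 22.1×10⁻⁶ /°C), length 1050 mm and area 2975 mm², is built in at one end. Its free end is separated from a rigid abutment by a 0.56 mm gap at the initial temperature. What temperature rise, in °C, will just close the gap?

ΔT ≈ 24.1 °C

The gap closes when αΔT L = 0.56 mm, since the rod is still unstressed at that instant.
So ΔT = g/(αL) = 0.56/(22.1×10⁻⁶ × 1050) = 24.13 °C.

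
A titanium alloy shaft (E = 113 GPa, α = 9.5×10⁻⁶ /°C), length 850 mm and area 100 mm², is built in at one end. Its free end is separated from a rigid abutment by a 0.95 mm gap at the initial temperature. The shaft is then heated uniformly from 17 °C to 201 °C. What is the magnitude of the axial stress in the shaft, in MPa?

If the wall were absent the shaft would grow by αΔT L = 9.5×10⁻⁶ × 184 × 850 = 1.486 mm.
After closing the 0.95 mm clearance, 1.486 − 0.95 = 0.5358 mm of expansion remains to be suppressed by the wall.
That suppressed elongation corresponds to σ = E·Δ/L = 113×10³ × 0.5358/850 = 71.23 MPa.

σ ≈ 71.2 MPa (compressive)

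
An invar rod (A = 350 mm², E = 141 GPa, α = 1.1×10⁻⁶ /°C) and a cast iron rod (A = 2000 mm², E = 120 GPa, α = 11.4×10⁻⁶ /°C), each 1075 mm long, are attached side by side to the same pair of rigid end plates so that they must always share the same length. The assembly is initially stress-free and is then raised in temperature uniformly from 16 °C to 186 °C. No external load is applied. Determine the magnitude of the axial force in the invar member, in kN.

The cast iron has the larger α, so on heating it would change length more than the invar if both were free. The rigid plates force a common final length, so the cast iron is put into compression and the invar into tension, with equal and opposite forces P (no external load).
Compatibility of the two members (thermal + elastic change equal): (α₁ − α₂)ΔT = P·[1/(A₁E₁) + 1/(A₂E₂)].
|α₁ − α₂|·ΔT = 10.3×10⁻⁶ × 170 = 0.001751.
1/(A₁E₁) + 1/(A₂E₂) = 1/(350×141×10³) + 1/(2000×120×10³) = 2.443×10⁻⁸ N⁻¹.
P = 0.001751 / 2.443×10⁻⁸ = 71670 N = 71.67 kN.

P ≈ 71.7 kN (tensile in the invar)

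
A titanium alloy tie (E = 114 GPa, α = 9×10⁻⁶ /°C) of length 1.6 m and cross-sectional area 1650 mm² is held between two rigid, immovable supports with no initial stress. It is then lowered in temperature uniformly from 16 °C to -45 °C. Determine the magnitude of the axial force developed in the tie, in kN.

Full restraint means ε = 0, so the stress is σ = EαΔT = 114×10³ × 9×10⁻⁶ × 61 = 62.59 MPa.
P = AEαΔT = 1650 × 114×10³ × 9×10⁻⁶ × 61 = 103.3 kN (tensile).

P ≈ 103 kN (tensile)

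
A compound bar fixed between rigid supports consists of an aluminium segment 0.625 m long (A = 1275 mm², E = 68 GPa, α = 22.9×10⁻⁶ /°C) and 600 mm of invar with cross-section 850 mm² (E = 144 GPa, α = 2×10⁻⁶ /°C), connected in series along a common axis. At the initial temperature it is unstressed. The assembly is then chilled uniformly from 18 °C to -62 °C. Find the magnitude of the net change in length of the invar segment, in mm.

|ΔL| ≈ 0.406 mm

If the supports were absent, the total length change would be Σ αᵢΔT Lᵢ = 22.9×10⁻⁶×80×625 + 2×10⁻⁶×80×600 = 1.241 mm.
The walls prevent any net length change, so an axial force P (same in every segment) develops. Compatibility: P · Σ Lᵢ/(AᵢEᵢ) = δ_free.
The series flexibility is Σ Lᵢ/(AᵢEᵢ) = 625/(1275×68×10³) + 600/(850×144×10³) = 1.211×10⁻⁵ mm/N.
Hence P = δ_free / Σ(L/AE) = 1.241/1.211×10⁻⁵ = 102.5 kN (tensile).
For the invar segment, free thermal change = 2×10⁻⁶×80×600 = 0.096 mm and elastic change from P = 102500×600/(850×144×10³) = 0.5023 mm; these oppose, so the net change is 0.406 mm (segment lengthens).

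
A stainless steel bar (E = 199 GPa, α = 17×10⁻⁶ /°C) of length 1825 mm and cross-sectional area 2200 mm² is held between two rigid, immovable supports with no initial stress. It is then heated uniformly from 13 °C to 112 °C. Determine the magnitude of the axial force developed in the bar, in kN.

With zero net strain, σ = E·αΔT = 199 GPa × 17×10⁻⁶ × 99 = 334.9 MPa.
Then P = σA = 334.9 × 2200 mm² = 736.8 kN, compressive.

P ≈ 737 kN (compressive)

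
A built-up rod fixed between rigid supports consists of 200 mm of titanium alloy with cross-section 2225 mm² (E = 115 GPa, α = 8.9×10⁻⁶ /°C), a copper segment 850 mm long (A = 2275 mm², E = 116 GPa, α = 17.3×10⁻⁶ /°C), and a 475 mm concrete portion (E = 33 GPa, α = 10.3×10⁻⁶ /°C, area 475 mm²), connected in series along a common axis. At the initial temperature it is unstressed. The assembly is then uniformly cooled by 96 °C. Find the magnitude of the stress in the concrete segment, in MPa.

σ ≈ 126 MPa (tensile)

Free thermal contraction of the whole bar: Σ αᵢΔT Lᵢ = 8.9×10⁻⁶×96×200 + 17.3×10⁻⁶×96×850 + 10.3×10⁻⁶×96×475 = 2.052 mm.
The walls prevent any net length change, so an axial force P (same in every segment) develops. Compatibility: P · Σ Lᵢ/(AᵢEᵢ) = δ_free.
Σ Lᵢ/(AᵢEᵢ) = 200/(2225×115×10³) + 850/(2275×116×10³) + 475/(475×33×10³) = 3.431×10⁻⁵ mm/N.
P = 2.052 / 3.431×10⁻⁵ = 59820 N = 59.82 kN, tensile.
σ_{concrete} = P / A = 59820 / 475 = 125.9 MPa.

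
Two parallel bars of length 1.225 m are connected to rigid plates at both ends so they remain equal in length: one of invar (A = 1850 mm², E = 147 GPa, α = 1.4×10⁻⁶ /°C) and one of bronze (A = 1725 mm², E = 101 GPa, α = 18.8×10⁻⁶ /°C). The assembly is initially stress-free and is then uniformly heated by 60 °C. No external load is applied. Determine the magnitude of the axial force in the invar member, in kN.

P ≈ 111 kN (tensile in the invar)

Equilibrium of a rigid end plate with no external load gives equal and opposite internal forces ±P in the two members. Since α_{bronze} > α_{invar}, heating drives the bronze into compression and the invar into tension.
Setting the final lengths equal and cancelling L: (α₁ − α₂)ΔT = P/(A₁E₁) + P/(A₂E₂).
|α₁ − α₂|·ΔT = 17.4×10⁻⁶ × 60 = 0.001044.
1/(A₁E₁) + 1/(A₂E₂) = 1/(1850×147×10³) + 1/(1725×101×10³) = 9.417×10⁻⁹ N⁻¹.
So P = 0.001044 / 9.417×10⁻⁹ = 110.9 kN.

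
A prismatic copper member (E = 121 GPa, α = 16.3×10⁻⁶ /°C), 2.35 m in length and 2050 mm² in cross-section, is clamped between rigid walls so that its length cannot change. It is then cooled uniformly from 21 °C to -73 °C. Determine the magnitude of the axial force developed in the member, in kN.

P ≈ 380 kN (tensile)

Full restraint means ε = 0, so the stress is σ = EαΔT = 121×10³ × 16.3×10⁻⁶ × 94 = 185.4 MPa.
P = AEαΔT = 2050 × 121×10³ × 16.3×10⁻⁶ × 94 = 380.1 kN (tensile).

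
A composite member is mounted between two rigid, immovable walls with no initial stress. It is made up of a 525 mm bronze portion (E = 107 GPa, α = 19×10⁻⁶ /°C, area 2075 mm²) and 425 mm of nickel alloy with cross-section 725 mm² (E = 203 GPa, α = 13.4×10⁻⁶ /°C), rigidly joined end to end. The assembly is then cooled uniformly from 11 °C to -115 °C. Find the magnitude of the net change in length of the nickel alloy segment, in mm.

|ΔL| ≈ 0.368 mm

If the supports were absent, the total length change would be Σ αᵢΔT Lᵢ = 19×10⁻⁶×126×525 + 13.4×10⁻⁶×126×425 = 1.974 mm.
The rigid supports impose zero overall length change; the single axial force P common to all segments must satisfy P Σ Lᵢ/(AᵢEᵢ) = δ_free.
Σ Lᵢ/(AᵢEᵢ) = 525/(2075×107×10³) + 425/(725×203×10³) = 5.252×10⁻⁶ mm/N.
P = 1.974 / 5.252×10⁻⁶ = 375900 N = 375.9 kN, tensile.
For the nickel alloy segment, free thermal change = 13.4×10⁻⁶×126×425 = 0.7176 mm and elastic change from P = 375900×425/(725×203×10³) = 1.086 mm; these oppose, so the net change is 0.368 mm (segment lengthens).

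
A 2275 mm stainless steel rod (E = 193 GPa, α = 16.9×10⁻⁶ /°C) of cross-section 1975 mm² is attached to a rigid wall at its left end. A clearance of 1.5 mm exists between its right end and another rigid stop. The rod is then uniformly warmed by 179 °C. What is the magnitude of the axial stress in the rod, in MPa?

Unrestrained expansion: δ_free = αΔT L = 16.9×10⁻⁶ × 179 × 2275 = 6.882 mm.
This exceeds the 1.5 mm gap, so the wall pushes back. The portion of expansion that must be recovered elastically is δ_free − gap = 6.882 − 1.5 = 5.382 mm.
So σ = E(δ_free − g)/L = 193×10³ × 5.382/2275 = 456.6 MPa.

σ ≈ 457 MPa (compressive)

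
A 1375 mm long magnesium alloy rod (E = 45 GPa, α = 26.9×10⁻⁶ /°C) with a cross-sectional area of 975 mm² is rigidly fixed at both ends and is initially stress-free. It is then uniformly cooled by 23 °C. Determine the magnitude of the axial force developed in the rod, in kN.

Full restraint means ε = 0, so the stress is σ = EαΔT = 45×10³ × 26.9×10⁻⁶ × 23 = 27.84 MPa.
P = AEαΔT = 975 × 45×10³ × 26.9×10⁻⁶ × 23 = 27.15 kN (tensile).

P ≈ 27.1 kN (tensile)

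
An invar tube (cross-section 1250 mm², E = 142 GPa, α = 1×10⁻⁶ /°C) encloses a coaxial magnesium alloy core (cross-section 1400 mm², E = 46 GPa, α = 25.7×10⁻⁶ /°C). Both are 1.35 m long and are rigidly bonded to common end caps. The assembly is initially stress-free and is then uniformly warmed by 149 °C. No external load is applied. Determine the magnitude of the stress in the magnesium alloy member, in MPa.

Equilibrium of a rigid end plate with no external load gives equal and opposite internal forces ±P in the two members. Since α_{magnesium alloy} > α_{invar}, heating drives the magnesium alloy into compression and the invar into tension.
Equating the net (thermal + elastic) strains gives |α₁ − α₂|·ΔT = P·[1/(A₁E₁) + 1/(A₂E₂)].
|α₁ − α₂|·ΔT = 24.7×10⁻⁶ × 149 = 0.00368.
1/(A₁E₁) + 1/(A₂E₂) = 1/(1250×142×10³) + 1/(1400×46×10³) = 2.116×10⁻⁸ N⁻¹.
So P = 0.00368 / 2.116×10⁻⁸ = 173.9 kN.
σ_{magnesium alloy} = P/A₂ = 173900/1400 = 124.2 MPa, compressive.

σ ≈ 124 MPa (compressive)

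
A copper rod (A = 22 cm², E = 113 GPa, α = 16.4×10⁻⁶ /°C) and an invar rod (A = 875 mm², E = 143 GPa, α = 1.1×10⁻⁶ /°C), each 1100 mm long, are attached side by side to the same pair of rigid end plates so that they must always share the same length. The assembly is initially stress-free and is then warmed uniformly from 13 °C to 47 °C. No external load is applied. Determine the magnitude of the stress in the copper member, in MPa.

σ ≈ 19.7 MPa (compressive)

Both members must finish at the same length. With the larger α, the copper tends to over-expand; the plates restrain it, putting the copper in compression and the invar in tension. With no external load the two internal forces are equal and opposite, magnitude P.
Equating the net (thermal + elastic) strains gives |α₁ − α₂|·ΔT = P·[1/(A₁E₁) + 1/(A₂E₂)].
|α₁ − α₂|·ΔT = 15.3×10⁻⁶ × 34 = 0.0005202.
1/(A₁E₁) + 1/(A₂E₂) = 1/(2200×113×10³) + 1/(875×143×10³) = 1.201×10⁻⁸ N⁻¹.
P = 0.0005202 / 1.201×10⁻⁸ = 43300 N = 43.3 kN.
σ_{copper} = P/A₁ = 43300/2200 = 19.68 MPa, compressive.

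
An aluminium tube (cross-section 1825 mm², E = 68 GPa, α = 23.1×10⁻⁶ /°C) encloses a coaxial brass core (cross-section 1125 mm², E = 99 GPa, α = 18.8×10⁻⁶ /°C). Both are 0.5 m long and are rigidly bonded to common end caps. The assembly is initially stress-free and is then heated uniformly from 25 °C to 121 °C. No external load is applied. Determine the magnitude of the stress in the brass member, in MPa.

Both members must finish at the same length. With the larger α, the aluminium tends to over-expand; the plates restrain it, putting the aluminium in compression and the brass in tension. With no external load the two internal forces are equal and opposite, magnitude P.
Equating the net (thermal + elastic) strains gives |α₁ − α₂|·ΔT = P·[1/(A₁E₁) + 1/(A₂E₂)].
|α₁ − α₂|·ΔT = 4.3×10⁻⁶ × 96 = 0.0004128.
1/(A₁E₁) + 1/(A₂E₂) = 1/(1825×68×10³) + 1/(1125×99×10³) = 1.704×10⁻⁸ N⁻¹.
So P = 0.0004128 / 1.704×10⁻⁸ = 24.23 kN.
σ_{brass} = P/A₂ = 24230/1125 = 21.54 MPa, tensile.

σ ≈ 21.5 MPa (tensile)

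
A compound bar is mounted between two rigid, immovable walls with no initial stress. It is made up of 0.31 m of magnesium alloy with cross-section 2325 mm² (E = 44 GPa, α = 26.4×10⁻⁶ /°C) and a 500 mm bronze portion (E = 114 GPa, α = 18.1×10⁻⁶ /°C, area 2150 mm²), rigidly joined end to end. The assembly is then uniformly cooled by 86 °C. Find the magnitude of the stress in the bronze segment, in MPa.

Free thermal contraction of the whole bar: Σ αᵢΔT Lᵢ = 26.4×10⁻⁶×86×310 + 18.1×10⁻⁶×86×500 = 1.482 mm.
The walls prevent any net length change, so an axial force P (same in every segment) develops. Compatibility: P · Σ Lᵢ/(AᵢEᵢ) = δ_free.
Σ Lᵢ/(AᵢEᵢ) = 310/(2325×44×10³) + 500/(2150×114×10³) = 5.07×10⁻⁶ mm/N.
P = 1.482 / 5.07×10⁻⁶ = 292300 N = 292.3 kN, tensile.
σ_{bronze} = P / A = 292300 / 2150 = 136 MPa.

σ ≈ 136 MPa (tensile)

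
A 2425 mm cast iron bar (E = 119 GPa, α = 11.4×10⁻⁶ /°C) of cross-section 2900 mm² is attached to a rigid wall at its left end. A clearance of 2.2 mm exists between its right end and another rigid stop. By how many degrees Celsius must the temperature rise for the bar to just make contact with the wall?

ΔT ≈ 79.6 °C

Contact occurs when the free expansion equals the gap: αΔT L = 2.2 mm.
So ΔT = g/(αL) = 2.2/(11.4×10⁻⁶ × 2425) = 79.58 °C.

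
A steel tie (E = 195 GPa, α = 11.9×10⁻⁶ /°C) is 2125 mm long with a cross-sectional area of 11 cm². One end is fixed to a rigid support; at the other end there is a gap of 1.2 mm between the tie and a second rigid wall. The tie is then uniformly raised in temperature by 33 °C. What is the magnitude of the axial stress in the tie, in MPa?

σ ≈ 0 MPa

If the wall were absent the tie would grow by αΔT L = 11.9×10⁻⁶ × 33 × 2125 = 0.8345 mm.
Since δ_free = 0.834 mm is less than the 1.2 mm gap, the tie never touches the wall. No axial force develops.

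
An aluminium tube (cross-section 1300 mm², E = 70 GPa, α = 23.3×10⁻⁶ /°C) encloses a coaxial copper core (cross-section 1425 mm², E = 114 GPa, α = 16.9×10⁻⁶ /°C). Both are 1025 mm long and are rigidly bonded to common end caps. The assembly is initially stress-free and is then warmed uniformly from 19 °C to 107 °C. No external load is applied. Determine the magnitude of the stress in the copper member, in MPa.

Both members must finish at the same length. With the larger α, the aluminium tends to over-expand; the plates restrain it, putting the aluminium in compression and the copper in tension. With no external load the two internal forces are equal and opposite, magnitude P.
Setting the final lengths equal and cancelling L: (α₁ − α₂)ΔT = P/(A₁E₁) + P/(A₂E₂).
|α₁ − α₂|·ΔT = 6.4×10⁻⁶ × 88 = 0.0005632.
1/(A₁E₁) + 1/(A₂E₂) = 1/(1300×70×10³) + 1/(1425×114×10³) = 1.714×10⁻⁸ N⁻¹.
So P = 0.0005632 / 1.714×10⁻⁸ = 32.85 kN.
σ_{copper} = P/A₂ = 32850/1425 = 23.05 MPa, tensile.

σ ≈ 23.1 MPa (tensile)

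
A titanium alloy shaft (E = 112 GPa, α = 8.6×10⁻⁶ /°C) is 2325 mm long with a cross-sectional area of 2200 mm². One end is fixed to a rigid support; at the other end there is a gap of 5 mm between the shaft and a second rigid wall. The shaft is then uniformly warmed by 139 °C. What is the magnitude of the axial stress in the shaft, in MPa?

If the wall were absent the shaft would grow by αΔT L = 8.6×10⁻⁶ × 139 × 2325 = 2.779 mm.
Since δ_free = 2.78 mm is less than the 5 mm gap, the shaft never touches the wall. No axial force develops.

σ ≈ 0 MPa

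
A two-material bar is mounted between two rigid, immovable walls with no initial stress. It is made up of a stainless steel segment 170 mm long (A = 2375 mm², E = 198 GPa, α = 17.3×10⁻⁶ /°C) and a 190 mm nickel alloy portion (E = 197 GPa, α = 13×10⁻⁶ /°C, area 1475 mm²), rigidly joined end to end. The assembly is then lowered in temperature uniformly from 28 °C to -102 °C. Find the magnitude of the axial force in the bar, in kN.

Free thermal contraction of the whole bar: Σ αᵢΔT Lᵢ = 17.3×10⁻⁶×130×170 + 13×10⁻⁶×130×190 = 0.7034 mm.
Since the ends are fixed, an axial force P builds up, equal in every segment, with P · Σ Lᵢ/(AᵢEᵢ) = δ_free.
The series flexibility is Σ Lᵢ/(AᵢEᵢ) = 170/(2375×198×10³) + 190/(1475×197×10³) = 1.015×10⁻⁶ mm/N.
Hence P = δ_free / Σ(L/AE) = 0.7034/1.015×10⁻⁶ = 692.8 kN (tensile).

P ≈ 693 kN (tensile)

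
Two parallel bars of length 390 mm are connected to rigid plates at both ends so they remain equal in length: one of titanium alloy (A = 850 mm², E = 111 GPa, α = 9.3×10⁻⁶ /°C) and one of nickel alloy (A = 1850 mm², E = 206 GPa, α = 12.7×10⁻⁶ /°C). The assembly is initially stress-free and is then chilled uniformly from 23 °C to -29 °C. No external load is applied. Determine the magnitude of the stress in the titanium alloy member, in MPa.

σ ≈ 15.7 MPa (compressive)

Both members must finish at the same length. With the larger α, the nickel alloy tends to over-contract; the plates restrain it, putting the nickel alloy in tension and the titanium alloy in compression. With no external load the two internal forces are equal and opposite, magnitude P.
Equating the net (thermal + elastic) strains gives |α₁ − α₂|·ΔT = P·[1/(A₁E₁) + 1/(A₂E₂)].
|α₁ − α₂|·ΔT = 3.4×10⁻⁶ × 52 = 0.0001768.
1/(A₁E₁) + 1/(A₂E₂) = 1/(850×111×10³) + 1/(1850×206×10³) = 1.322×10⁻⁸ N⁻¹.
So P = 0.0001768 / 1.322×10⁻⁸ = 13.37 kN.
σ_{titanium alloy} = P/A₁ = 13370/850 = 15.73 MPa, compressive.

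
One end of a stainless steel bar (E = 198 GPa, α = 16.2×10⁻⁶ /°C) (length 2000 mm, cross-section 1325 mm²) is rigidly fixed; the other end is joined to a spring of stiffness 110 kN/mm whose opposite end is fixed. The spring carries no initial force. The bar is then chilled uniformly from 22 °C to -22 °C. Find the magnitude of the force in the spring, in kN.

The unrestrained thermal change is αΔT L = 16.2×10⁻⁶ × 44 × 2000 = 1.426 mm.
Let P be the tensile force in the spring. The bar extends elastically by PL/(AE) and the spring stretches by P/k; together these equal δ_free.
So P = δ_free / [L/(AE) + 1/k] = 1.426 / [ 2000/(1325×198×10³) + 1/(110×10³) ].
P = 1.426 / 1.671×10⁻⁵ = 85290 N.

P ≈ 85.3 kN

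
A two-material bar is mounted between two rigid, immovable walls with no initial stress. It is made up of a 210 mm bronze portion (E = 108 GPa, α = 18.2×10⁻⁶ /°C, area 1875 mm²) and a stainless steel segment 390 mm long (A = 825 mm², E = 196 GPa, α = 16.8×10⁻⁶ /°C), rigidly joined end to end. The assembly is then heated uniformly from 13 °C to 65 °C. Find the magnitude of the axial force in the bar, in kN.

If the supports were absent, the total length change would be Σ αᵢΔT Lᵢ = 18.2×10⁻⁶×52×210 + 16.8×10⁻⁶×52×390 = 0.5394 mm.
The rigid supports impose zero overall length change; the single axial force P common to all segments must satisfy P Σ Lᵢ/(AᵢEᵢ) = δ_free.
Σ Lᵢ/(AᵢEᵢ) = 210/(1875×108×10³) + 390/(825×196×10³) = 3.449×10⁻⁶ mm/N.
So P = 0.5394 / 3.449×10⁻⁶ = 156.4 kN, compressive.

P ≈ 156 kN (compressive)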